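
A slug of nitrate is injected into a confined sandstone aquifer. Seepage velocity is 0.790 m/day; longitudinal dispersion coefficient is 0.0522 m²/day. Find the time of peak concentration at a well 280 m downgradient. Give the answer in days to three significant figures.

354 days

For the 1D instantaneous-source solution, setting ∂C/∂t = 0 at fixed x gives v²t² + 2Dt − x² = 0, so t = (√(D² + v²x²) − D)/v².
√(D² + v²x²) = √(0.0522² + 0.790² × 280²) = 221.2; v² = 0.6241.
t = (221.2 − 0.0522)/0.6241 = 354 days (vs. the pure-advection estimate x/v = 354 d).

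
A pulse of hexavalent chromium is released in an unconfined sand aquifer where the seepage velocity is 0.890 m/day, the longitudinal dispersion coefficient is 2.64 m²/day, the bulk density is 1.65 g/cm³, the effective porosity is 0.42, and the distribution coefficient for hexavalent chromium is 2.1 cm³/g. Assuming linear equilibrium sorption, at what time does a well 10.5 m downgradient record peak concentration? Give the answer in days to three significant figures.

82.6 days

Retardation factor R = 1 + ρ_b·K_d/n = 1 + 1.65 × 2.1/0.42 = 9.250.
Sorption retards both mechanisms: v_R = v/R = 0.09622 m/day, D_R = D/R = 0.2854 m²/day.
Peak time from v_R²t² + 2D_R t − x² = 0: t = (√(D_R² + v_R²x²) − D_R)/v_R².
√(D_R² + v_R²x²) = √(0.2854² + 0.09622² × 10.5²) = 1.050; v_R² = 0.009258.
t = (1.050 − 0.2854)/0.009258 = 82.6 days.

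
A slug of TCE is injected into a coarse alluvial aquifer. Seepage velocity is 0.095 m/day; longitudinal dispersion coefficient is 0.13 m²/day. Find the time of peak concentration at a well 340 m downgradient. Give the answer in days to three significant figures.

3560 days

For the 1D instantaneous-source solution, setting ∂C/∂t = 0 at fixed x gives v²t² + 2Dt − x² = 0, so t = (√(D² + v²x²) − D)/v².
√(D² + v²x²) = √(0.13² + 0.095² × 340²) = 32.30; v² = 0.009025.
t = (32.30 − 0.13)/0.009025 = 3560 days (vs. the pure-advection estimate x/v = 3580 d).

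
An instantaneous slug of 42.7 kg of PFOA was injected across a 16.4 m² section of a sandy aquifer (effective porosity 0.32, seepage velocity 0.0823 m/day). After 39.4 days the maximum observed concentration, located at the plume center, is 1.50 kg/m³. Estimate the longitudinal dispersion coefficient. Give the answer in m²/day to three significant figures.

At the plume center C_max = M/(n_e·A·√(4πDt)), so D = M²/(4πt·(n_e·A·C_max)²).
n_e·A·C_max = 0.32 × 16.4 × 1.50 = 7.872 kg/m.
D = 42.7²/(4π × 39.4 × 7.872²) = 0.0594 m²/day.

0.0594 m²/day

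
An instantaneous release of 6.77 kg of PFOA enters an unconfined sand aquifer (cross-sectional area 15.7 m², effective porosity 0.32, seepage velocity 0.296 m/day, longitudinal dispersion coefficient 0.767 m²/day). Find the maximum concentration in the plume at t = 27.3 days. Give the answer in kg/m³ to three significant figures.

The peak of an instantaneous 1D plume sits at x = vt; there the Gaussian factor is 1 and C_max = M/(n_e·A·√(4πDt)), where n_e·A is the pore area the mass is dissolved in.
√(4πDt) = √(4π × 0.767 × 27.3) = 16.22 m, so C_max = 6.77/(0.32 × 15.7 × 16.22) = 0.0831 kg/m³.

0.0831 kg/m³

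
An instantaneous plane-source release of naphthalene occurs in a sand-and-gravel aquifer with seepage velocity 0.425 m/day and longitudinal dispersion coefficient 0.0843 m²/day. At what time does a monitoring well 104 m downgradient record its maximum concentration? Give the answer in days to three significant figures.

244 days

For the 1D instantaneous-source solution, setting ∂C/∂t = 0 at fixed x gives v²t² + 2Dt − x² = 0, so t = (√(D² + v²x²) − D)/v².
√(D² + v²x²) = √(0.0843² + 0.425² × 104²) = 44.20; v² = 0.180625.
t = (44.20 − 0.0843)/0.180625 = 244 days (vs. the pure-advection estimate x/v = 245 d).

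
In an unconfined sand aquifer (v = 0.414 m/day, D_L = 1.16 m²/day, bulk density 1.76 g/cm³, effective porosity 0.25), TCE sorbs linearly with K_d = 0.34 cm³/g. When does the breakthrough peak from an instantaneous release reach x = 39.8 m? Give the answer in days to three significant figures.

Retardation factor R = 1 + ρ_b·K_d/n = 1 + 1.76 × 0.34/0.25 = 3.394.
Sorption retards both mechanisms: v_R = v/R = 0.1220 m/day, D_R = D/R = 0.3418 m²/day.
Peak time from v_R²t² + 2D_R t − x² = 0: t = (√(D_R² + v_R²x²) − D_R)/v_R².
√(D_R² + v_R²x²) = √(0.3418² + 0.1220² × 39.8²) = 4.868; v_R² = 0.01488.
t = (4.868 − 0.3418)/0.01488 = 304 days.

304 days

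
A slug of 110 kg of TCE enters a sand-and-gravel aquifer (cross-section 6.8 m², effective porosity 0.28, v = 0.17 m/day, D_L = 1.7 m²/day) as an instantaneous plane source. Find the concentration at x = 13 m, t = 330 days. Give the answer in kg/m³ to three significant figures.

For an instantaneous plane source, C(x,t) = M/(n_e·A·√(4πDt)) · exp(−(x−vt)²/(4Dt)), with n_e·A the pore (flow) area.
Plume center vt = 0.17 × 330 = 56.1 m, so the well at 13 m is 43.1 m upgradient of the peak.
√(4πDt) = 83.96 m, giving peak height M/(n_e·A·√(4πDt)) = 110/(0.28 × 6.8 × 83.96) = 0.6881 kg/m³.
(x−vt)²/(4Dt) = (-43.1)²/(4 × 1.7 × 330) = 0.8278; exp(−0.8278) = 0.4370.
C = 0.6881 × 0.4370 = 0.301 kg/m³.

0.301 kg/m³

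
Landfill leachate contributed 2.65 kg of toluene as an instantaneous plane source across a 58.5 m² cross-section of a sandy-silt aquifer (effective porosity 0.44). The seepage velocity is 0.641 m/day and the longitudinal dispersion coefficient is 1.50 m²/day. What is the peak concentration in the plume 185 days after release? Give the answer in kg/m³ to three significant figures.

The peak of an instantaneous 1D plume sits at x = vt; there the Gaussian factor is 1 and C_max = M/(n_e·A·√(4πDt)), where n_e·A is the pore area the mass is dissolved in.
√(4πDt) = √(4π × 1.50 × 185) = 59.05 m, so C_max = 2.65/(0.44 × 58.5 × 59.05) = 0.00174 kg/m³.

0.00174 kg/m³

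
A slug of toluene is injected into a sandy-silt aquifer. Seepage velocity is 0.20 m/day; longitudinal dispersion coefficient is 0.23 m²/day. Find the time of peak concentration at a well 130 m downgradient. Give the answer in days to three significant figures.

644 days

For the 1D instantaneous-source solution, setting ∂C/∂t = 0 at fixed x gives v²t² + 2Dt − x² = 0, so t = (√(D² + v²x²) − D)/v².
√(D² + v²x²) = √(0.23² + 0.20² × 130²) = 26.00; v² = 0.04.
t = (26.00 − 0.23)/0.04 = 644 days (vs. the pure-advection estimate x/v = 650 d).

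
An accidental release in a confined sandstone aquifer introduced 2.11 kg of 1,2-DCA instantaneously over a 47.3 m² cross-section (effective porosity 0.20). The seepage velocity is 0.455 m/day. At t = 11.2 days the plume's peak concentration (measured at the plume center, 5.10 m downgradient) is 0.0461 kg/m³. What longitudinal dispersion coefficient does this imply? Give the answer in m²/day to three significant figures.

0.166 m²/day

At the plume center C_max = M/(n_e·A·√(4πDt)), so D = M²/(4πt·(n_e·A·C_max)²).
n_e·A·C_max = 0.20 × 47.3 × 0.0461 = 0.4361 kg/m.
D = 2.11²/(4π × 11.2 × 0.4361²) = 0.166 m²/day.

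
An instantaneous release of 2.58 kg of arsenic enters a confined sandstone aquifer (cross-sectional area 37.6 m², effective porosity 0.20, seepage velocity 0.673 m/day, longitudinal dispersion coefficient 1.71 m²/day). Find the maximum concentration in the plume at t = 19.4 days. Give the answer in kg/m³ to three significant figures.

The peak of an instantaneous 1D plume sits at x = vt; there the Gaussian factor is 1 and C_max = M/(n_e·A·√(4πDt)), where n_e·A is the pore area the mass is dissolved in.
√(4πDt) = √(4π × 1.71 × 19.4) = 20.42 m, so C_max = 2.58/(0.20 × 37.6 × 20.42) = 0.0168 kg/m³.

0.0168 kg/m³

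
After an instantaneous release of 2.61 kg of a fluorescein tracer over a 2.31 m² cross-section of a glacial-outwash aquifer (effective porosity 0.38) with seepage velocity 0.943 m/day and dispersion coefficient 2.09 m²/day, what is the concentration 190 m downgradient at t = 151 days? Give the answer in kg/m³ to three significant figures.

For an instantaneous plane source, C(x,t) = M/(n_e·A·√(4πDt)) · exp(−(x−vt)²/(4Dt)), with n_e·A the pore (flow) area.
Plume center vt = 0.943 × 151 = 142.393 m, so the well at 190 m is 47.607 m downgradient of the peak.
√(4πDt) = 62.97 m, giving peak height M/(n_e·A·√(4πDt)) = 2.61/(0.38 × 2.31 × 62.97) = 0.04722 kg/m³.
(x−vt)²/(4Dt) = (47.607)²/(4 × 2.09 × 151) = 1.795; exp(−1.795) = 0.1661.
C = 0.04722 × 0.1661 = 0.00784 kg/m³.

0.00784 kg/m³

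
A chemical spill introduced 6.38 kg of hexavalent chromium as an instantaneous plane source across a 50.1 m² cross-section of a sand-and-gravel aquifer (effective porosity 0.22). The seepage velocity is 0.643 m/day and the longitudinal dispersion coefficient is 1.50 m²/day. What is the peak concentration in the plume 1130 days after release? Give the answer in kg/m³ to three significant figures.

0.00397 kg/m³

The peak of an instantaneous 1D plume sits at x = vt; there the Gaussian factor is 1 and C_max = M/(n_e·A·√(4πDt)), where n_e·A is the pore area the mass is dissolved in.
√(4πDt) = √(4π × 1.50 × 1130) = 145.9 m, so C_max = 6.38/(0.22 × 50.1 × 145.9) = 0.00397 kg/m³.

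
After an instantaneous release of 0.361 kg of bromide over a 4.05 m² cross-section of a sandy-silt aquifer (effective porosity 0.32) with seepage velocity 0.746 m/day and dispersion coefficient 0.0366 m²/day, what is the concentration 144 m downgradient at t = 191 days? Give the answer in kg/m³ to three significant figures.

0.0274 kg/m³

For an instantaneous plane source, C(x,t) = M/(n_e·A·√(4πDt)) · exp(−(x−vt)²/(4Dt)), with n_e·A the pore (flow) area.
Plume center vt = 0.746 × 191 = 142.486 m, so the well at 144 m is 1.514 m downgradient of the peak.
√(4πDt) = 9.373 m, giving peak height M/(n_e·A·√(4πDt)) = 0.361/(0.32 × 4.05 × 9.373) = 0.02972 kg/m³.
(x−vt)²/(4Dt) = (1.514)²/(4 × 0.0366 × 191) = 0.08197; exp(−0.08197) = 0.9213.
C = 0.02972 × 0.9213 = 0.0274 kg/m³.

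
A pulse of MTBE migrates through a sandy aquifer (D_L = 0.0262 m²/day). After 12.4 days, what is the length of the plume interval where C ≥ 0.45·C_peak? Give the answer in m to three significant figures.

2.04 m

The plume is Gaussian with σ = √(2Dt) = √(2 × 0.0262 × 12.4) = 0.8061 m.
C/C_peak = exp(−Δx²/(2σ²)) = 0.45 ⇒ Δx = σ·√(−2 ln 0.45) = 0.8061 × 1.264 = 1.019 m.
Width = 2Δx = 2.04 m.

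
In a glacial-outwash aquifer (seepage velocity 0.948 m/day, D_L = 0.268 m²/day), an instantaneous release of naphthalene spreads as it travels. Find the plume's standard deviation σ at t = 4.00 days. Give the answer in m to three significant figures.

1.46 m

Dispersive spreading gives a Gaussian with σ² = 2Dt; advection only shifts the center.
σ = √(2 × 0.268 × 4.00) = 1.46 m.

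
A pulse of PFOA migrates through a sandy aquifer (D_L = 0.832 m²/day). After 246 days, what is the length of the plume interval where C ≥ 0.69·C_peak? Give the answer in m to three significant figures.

The plume is Gaussian with σ = √(2Dt) = √(2 × 0.832 × 246) = 20.23 m.
C/C_peak = exp(−Δx²/(2σ²)) = 0.69 ⇒ Δx = σ·√(−2 ln 0.69) = 20.23 × 0.8615 = 17.43 m.
Width = 2Δx = 34.9 m.

34.9 m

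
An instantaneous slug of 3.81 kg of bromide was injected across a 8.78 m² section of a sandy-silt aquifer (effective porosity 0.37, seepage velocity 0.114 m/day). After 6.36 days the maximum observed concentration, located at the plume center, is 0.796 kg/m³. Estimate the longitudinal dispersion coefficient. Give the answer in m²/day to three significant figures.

At the plume center C_max = M/(n_e·A·√(4πDt)), so D = M²/(4πt·(n_e·A·C_max)²).
n_e·A·C_max = 0.37 × 8.78 × 0.796 = 2.586 kg/m.
D = 3.81²/(4π × 6.36 × 2.586²) = 0.0272 m²/day.

0.0272 m²/day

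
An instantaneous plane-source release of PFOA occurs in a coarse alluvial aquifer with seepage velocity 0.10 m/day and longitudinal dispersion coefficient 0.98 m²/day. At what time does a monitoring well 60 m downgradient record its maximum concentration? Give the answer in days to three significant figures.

510 days

For the 1D instantaneous-source solution, setting ∂C/∂t = 0 at fixed x gives v²t² + 2Dt − x² = 0, so t = (√(D² + v²x²) − D)/v².
√(D² + v²x²) = √(0.98² + 0.10² × 60²) = 6.080; v² = 0.01.
t = (6.080 − 0.98)/0.01 = 510 days (vs. the pure-advection estimate x/v = 600 d).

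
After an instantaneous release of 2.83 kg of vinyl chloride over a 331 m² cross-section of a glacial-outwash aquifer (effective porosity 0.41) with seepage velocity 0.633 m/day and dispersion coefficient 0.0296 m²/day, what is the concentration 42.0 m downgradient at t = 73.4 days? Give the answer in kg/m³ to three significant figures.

0.000404 kg/m³

For an instantaneous plane source, C(x,t) = M/(n_e·A·√(4πDt)) · exp(−(x−vt)²/(4Dt)), with n_e·A the pore (flow) area.
Plume center vt = 0.633 × 73.4 = 46.4622 m, so the well at 42.0 m is 4.4622 m upgradient of the peak.
√(4πDt) = 5.225 m, giving peak height M/(n_e·A·√(4πDt)) = 2.83/(0.41 × 331 × 5.225) = 0.003991 kg/m³.
(x−vt)²/(4Dt) = (-4.4622)²/(4 × 0.0296 × 73.4) = 2.291; exp(−2.291) = 0.1012.
C = 0.003991 × 0.1012 = 0.000404 kg/m³.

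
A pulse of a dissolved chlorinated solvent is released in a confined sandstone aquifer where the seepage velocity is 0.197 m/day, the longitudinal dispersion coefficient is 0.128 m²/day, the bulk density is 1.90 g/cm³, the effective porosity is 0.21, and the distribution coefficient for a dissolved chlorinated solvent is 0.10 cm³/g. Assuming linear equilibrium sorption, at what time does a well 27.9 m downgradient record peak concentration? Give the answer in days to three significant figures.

Retardation factor R = 1 + ρ_b·K_d/n = 1 + 1.90 × 0.10/0.21 = 1.905.
Sorption retards both mechanisms: v_R = v/R = 0.1034 m/day, D_R = D/R = 0.06719 m²/day.
Peak time from v_R²t² + 2D_R t − x² = 0: t = (√(D_R² + v_R²x²) − D_R)/v_R².
√(D_R² + v_R²x²) = √(0.06719² + 0.1034² × 27.9²) = 2.886; v_R² = 0.01069.
t = (2.886 − 0.06719)/0.01069 = 264 days.

264 days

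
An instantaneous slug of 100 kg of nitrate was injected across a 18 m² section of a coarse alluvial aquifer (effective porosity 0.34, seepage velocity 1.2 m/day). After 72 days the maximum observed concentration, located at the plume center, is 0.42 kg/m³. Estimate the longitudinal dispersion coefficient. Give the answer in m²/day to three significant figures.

At the plume center C_max = M/(n_e·A·√(4πDt)), so D = M²/(4πt·(n_e·A·C_max)²).
n_e·A·C_max = 0.34 × 18 × 0.42 = 2.570 kg/m.
D = 100²/(4π × 72 × 2.570²) = 1.67 m²/day.

1.67 m²/day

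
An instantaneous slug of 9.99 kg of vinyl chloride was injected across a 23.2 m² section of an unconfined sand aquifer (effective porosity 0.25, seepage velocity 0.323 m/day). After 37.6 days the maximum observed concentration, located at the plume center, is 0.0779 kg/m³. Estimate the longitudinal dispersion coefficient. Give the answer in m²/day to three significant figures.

At the plume center C_max = M/(n_e·A·√(4πDt)), so D = M²/(4πt·(n_e·A·C_max)²).
n_e·A·C_max = 0.25 × 23.2 × 0.0779 = 0.4518 kg/m.
D = 9.99²/(4π × 37.6 × 0.4518²) = 1.03 m²/day.

1.03 m²/day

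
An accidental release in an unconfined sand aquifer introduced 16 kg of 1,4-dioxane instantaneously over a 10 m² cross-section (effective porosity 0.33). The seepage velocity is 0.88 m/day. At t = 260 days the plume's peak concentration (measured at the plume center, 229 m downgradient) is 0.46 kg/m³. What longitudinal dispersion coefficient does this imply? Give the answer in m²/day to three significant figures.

At the plume center C_max = M/(n_e·A·√(4πDt)), so D = M²/(4πt·(n_e·A·C_max)²).
n_e·A·C_max = 0.33 × 10 × 0.46 = 1.518 kg/m.
D = 16²/(4π × 260 × 1.518²) = 0.0340 m²/day.

0.0340 m²/day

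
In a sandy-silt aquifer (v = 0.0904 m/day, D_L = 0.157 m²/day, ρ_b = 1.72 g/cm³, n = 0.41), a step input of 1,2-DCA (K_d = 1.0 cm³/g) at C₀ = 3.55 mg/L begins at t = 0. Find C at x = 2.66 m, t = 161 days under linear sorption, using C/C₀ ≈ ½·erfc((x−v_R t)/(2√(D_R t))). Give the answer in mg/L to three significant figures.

Retardation factor R = 1 + ρ_b·K_d/n = 1 + 1.72 × 1.0/0.41 = 5.195.
Sorption retards both mechanisms: v_R = v/R = 0.01740 m/day, D_R = D/R = 0.03022 m²/day.
v_R·t = 0.01740 × 161 = 2.8014 m; 2√(D_R t) = 4.412 m; argument = (2.66 − 2.8014)/4.412 = -0.03205.
C = C₀ × ½·erfc(-0.03205) = 3.55 × 0.5181 = 1.84 mg/L.

1.84 mg/L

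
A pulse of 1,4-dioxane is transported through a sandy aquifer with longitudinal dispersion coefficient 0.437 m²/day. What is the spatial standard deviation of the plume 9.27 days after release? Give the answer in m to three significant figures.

2.85 m

Dispersive spreading gives a Gaussian with σ² = 2Dt; advection only shifts the center.
σ = √(2 × 0.437 × 9.27) = 2.85 m.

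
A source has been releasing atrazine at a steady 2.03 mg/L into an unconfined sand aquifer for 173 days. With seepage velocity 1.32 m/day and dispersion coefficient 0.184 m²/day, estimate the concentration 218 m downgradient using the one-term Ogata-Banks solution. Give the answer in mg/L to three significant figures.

For a continuous step input, C/C₀ ≈ ½·erfc((x−vt)/(2√(Dt))).
vt = 1.32 × 173 = 228.36 m and 2√(Dt) = 2√(0.184 × 173) = 11.28 m.
Argument (x−vt)/(2√(Dt)) = (218 − 228.36)/11.28 = -0.9184; ½·erfc(-0.9184) = 0.9030.
C = 2.03 × 0.9030 = 1.83 mg/L.

1.83 mg/L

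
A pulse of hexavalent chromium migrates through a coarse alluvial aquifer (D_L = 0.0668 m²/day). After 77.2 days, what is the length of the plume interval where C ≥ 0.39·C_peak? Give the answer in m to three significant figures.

The plume is Gaussian with σ = √(2Dt) = √(2 × 0.0668 × 77.2) = 3.212 m.
C/C_peak = exp(−Δx²/(2σ²)) = 0.39 ⇒ Δx = σ·√(−2 ln 0.39) = 3.212 × 1.372 = 4.407 m.
Width = 2Δx = 8.81 m.

8.81 m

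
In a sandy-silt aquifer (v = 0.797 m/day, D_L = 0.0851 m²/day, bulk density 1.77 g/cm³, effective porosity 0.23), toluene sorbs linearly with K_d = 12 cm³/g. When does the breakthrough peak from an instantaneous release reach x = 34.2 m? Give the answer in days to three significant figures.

3990 days

Retardation factor R = 1 + ρ_b·K_d/n = 1 + 1.77 × 12/0.23 = 93.35.
Sorption retards both mechanisms: v_R = v/R = 0.008538 m/day, D_R = D/R = 0.0009116 m²/day.
Peak time from v_R²t² + 2D_R t − x² = 0: t = (√(D_R² + v_R²x²) − D_R)/v_R².
√(D_R² + v_R²x²) = √(0.0009116² + 0.008538² × 34.2²) = 0.2920; v_R² = 7.290e-05.
t = (0.2920 − 0.0009116)/7.290e-05 = 3990 days.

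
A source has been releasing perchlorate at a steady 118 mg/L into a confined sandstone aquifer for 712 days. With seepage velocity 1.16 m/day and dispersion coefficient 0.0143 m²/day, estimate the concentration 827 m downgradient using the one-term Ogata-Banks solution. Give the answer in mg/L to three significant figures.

47.8 mg/L

For a continuous step input, C/C₀ ≈ ½·erfc((x−vt)/(2√(Dt))).
vt = 1.16 × 712 = 825.92 m and 2√(Dt) = 2√(0.0143 × 712) = 6.382 m.
Argument (x−vt)/(2√(Dt)) = (827 − 825.92)/6.382 = 0.1692; ½·erfc(0.1692) = 0.4054.
C = 118 × 0.4054 = 47.8 mg/L.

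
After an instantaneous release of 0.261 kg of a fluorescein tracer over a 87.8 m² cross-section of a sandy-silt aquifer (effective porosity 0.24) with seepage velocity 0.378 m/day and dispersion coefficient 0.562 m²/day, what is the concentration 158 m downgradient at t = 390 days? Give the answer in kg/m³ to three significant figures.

0.000208 kg/m³

For an instantaneous plane source, C(x,t) = M/(n_e·A·√(4πDt)) · exp(−(x−vt)²/(4Dt)), with n_e·A the pore (flow) area.
Plume center vt = 0.378 × 390 = 147.42 m, so the well at 158 m is 10.58 m downgradient of the peak.
√(4πDt) = 52.48 m, giving peak height M/(n_e·A·√(4πDt)) = 0.261/(0.24 × 87.8 × 52.48) = 0.0002360 kg/m³.
(x−vt)²/(4Dt) = (10.58)²/(4 × 0.562 × 390) = 0.1277; exp(−0.1277) = 0.8801.
C = 0.0002360 × 0.8801 = 0.000208 kg/m³.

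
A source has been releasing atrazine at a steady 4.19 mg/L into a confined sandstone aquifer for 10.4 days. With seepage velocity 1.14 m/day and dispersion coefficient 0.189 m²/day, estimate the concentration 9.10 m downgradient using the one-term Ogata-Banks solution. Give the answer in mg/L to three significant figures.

For a continuous step input, C/C₀ ≈ ½·erfc((x−vt)/(2√(Dt))).
vt = 1.14 × 10.4 = 11.856 m and 2√(Dt) = 2√(0.189 × 10.4) = 2.804 m.
Argument (x−vt)/(2√(Dt)) = (9.10 − 11.856)/2.804 = -0.9829; ½·erfc(-0.9829) = 0.9177.
C = 4.19 × 0.9177 = 3.85 mg/L.

3.85 mg/L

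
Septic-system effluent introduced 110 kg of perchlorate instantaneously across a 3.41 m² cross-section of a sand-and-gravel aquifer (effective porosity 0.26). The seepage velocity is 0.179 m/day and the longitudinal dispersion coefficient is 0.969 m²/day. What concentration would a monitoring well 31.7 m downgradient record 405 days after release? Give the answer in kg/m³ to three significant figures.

0.612 kg/m³

For an instantaneous plane source, C(x,t) = M/(n_e·A·√(4πDt)) · exp(−(x−vt)²/(4Dt)), with n_e·A the pore (flow) area.
Plume center vt = 0.179 × 405 = 72.495 m, so the well at 31.7 m is 40.795 m upgradient of the peak.
√(4πDt) = 70.23 m, giving peak height M/(n_e·A·√(4πDt)) = 110/(0.26 × 3.41 × 70.23) = 1.767 kg/m³.
(x−vt)²/(4Dt) = (-40.795)²/(4 × 0.969 × 405) = 1.060; exp(−1.060) = 0.3465.
C = 1.767 × 0.3465 = 0.612 kg/m³.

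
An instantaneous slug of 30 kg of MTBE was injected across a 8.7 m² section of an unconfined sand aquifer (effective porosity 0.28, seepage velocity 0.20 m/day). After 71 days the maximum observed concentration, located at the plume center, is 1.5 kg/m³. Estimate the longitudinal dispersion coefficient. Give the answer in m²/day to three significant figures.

0.0756 m²/day

At the plume center C_max = M/(n_e·A·√(4πDt)), so D = M²/(4πt·(n_e·A·C_max)²).
n_e·A·C_max = 0.28 × 8.7 × 1.5 = 3.654 kg/m.
D = 30²/(4π × 71 × 3.654²) = 0.0756 m²/day.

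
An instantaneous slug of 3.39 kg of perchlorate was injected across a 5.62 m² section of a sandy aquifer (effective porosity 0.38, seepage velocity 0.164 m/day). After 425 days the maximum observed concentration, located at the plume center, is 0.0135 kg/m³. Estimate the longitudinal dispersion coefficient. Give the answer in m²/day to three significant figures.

At the plume center C_max = M/(n_e·A·√(4πDt)), so D = M²/(4πt·(n_e·A·C_max)²).
n_e·A·C_max = 0.38 × 5.62 × 0.0135 = 0.02883 kg/m.
D = 3.39²/(4π × 425 × 0.02883²) = 2.59 m²/day.

2.59 m²/day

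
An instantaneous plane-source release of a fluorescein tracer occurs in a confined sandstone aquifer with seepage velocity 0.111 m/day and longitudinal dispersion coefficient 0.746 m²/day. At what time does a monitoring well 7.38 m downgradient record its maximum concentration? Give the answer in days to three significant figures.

For the 1D instantaneous-source solution, setting ∂C/∂t = 0 at fixed x gives v²t² + 2Dt − x² = 0, so t = (√(D² + v²x²) − D)/v².
√(D² + v²x²) = √(0.746² + 0.111² × 7.38²) = 1.108; v² = 0.012321.
t = (1.108 − 0.746)/0.012321 = 29.4 days (vs. the pure-advection estimate x/v = 66.5 d).

29.4 days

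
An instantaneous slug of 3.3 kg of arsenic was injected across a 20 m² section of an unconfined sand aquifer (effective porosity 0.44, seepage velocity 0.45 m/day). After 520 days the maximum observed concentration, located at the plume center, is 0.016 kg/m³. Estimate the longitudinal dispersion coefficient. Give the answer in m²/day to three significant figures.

At the plume center C_max = M/(n_e·A·√(4πDt)), so D = M²/(4πt·(n_e·A·C_max)²).
n_e·A·C_max = 0.44 × 20 × 0.016 = 0.1408 kg/m.
D = 3.3²/(4π × 520 × 0.1408²) = 0.0841 m²/day.

0.0841 m²/day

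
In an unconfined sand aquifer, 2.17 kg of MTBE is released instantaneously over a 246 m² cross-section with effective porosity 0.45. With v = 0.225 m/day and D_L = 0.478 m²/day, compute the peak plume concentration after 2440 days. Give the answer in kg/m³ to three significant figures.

0.000162 kg/m³

The peak of an instantaneous 1D plume sits at x = vt; there the Gaussian factor is 1 and C_max = M/(n_e·A·√(4πDt)), where n_e·A is the pore area the mass is dissolved in.
√(4πDt) = √(4π × 0.478 × 2440) = 121.1 m, so C_max = 2.17/(0.45 × 246 × 121.1) = 0.000162 kg/m³.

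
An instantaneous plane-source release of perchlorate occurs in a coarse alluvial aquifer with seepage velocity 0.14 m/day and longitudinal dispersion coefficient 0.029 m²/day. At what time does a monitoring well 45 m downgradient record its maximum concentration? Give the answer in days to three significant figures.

320 days

For the 1D instantaneous-source solution, setting ∂C/∂t = 0 at fixed x gives v²t² + 2Dt − x² = 0, so t = (√(D² + v²x²) − D)/v².
√(D² + v²x²) = √(0.029² + 0.14² × 45²) = 6.300; v² = 0.0196.
t = (6.300 − 0.029)/0.0196 = 320 days (vs. the pure-advection estimate x/v = 321 d).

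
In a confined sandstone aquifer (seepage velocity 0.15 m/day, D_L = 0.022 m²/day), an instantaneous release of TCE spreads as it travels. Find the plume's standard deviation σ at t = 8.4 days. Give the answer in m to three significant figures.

Dispersive spreading gives a Gaussian with σ² = 2Dt; advection only shifts the center.
σ = √(2 × 0.022 × 8.4) = 0.608 m.

0.608 m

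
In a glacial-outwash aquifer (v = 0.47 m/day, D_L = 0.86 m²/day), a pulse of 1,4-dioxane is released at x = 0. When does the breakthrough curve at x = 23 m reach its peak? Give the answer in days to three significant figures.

45.2 days

For the 1D instantaneous-source solution, setting ∂C/∂t = 0 at fixed x gives v²t² + 2Dt − x² = 0, so t = (√(D² + v²x²) − D)/v².
√(D² + v²x²) = √(0.86² + 0.47² × 23²) = 10.84; v² = 0.2209.
t = (10.84 − 0.86)/0.2209 = 45.2 days (vs. the pure-advection estimate x/v = 48.9 d).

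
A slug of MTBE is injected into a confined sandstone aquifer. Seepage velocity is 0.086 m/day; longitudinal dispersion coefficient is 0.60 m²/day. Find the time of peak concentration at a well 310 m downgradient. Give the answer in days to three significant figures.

For the 1D instantaneous-source solution, setting ∂C/∂t = 0 at fixed x gives v²t² + 2Dt − x² = 0, so t = (√(D² + v²x²) − D)/v².
√(D² + v²x²) = √(0.60² + 0.086² × 310²) = 26.67; v² = 0.007396.
t = (26.67 − 0.60)/0.007396 = 3520 days (vs. the pure-advection estimate x/v = 3600 d).

3520 days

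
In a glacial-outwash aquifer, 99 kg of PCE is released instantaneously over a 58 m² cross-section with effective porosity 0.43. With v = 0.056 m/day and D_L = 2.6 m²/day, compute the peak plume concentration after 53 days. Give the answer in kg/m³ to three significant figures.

The peak of an instantaneous 1D plume sits at x = vt; there the Gaussian factor is 1 and C_max = M/(n_e·A·√(4πDt)), where n_e·A is the pore area the mass is dissolved in.
√(4πDt) = √(4π × 2.6 × 53) = 41.61 m, so C_max = 99/(0.43 × 58 × 41.61) = 0.0954 kg/m³.

0.0954 kg/m³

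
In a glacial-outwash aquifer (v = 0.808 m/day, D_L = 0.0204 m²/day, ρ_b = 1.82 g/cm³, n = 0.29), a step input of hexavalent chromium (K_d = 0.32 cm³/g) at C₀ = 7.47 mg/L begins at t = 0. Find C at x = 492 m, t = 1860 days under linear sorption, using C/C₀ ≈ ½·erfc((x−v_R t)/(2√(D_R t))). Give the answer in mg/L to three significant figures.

6.98 mg/L

Retardation factor R = 1 + ρ_b·K_d/n = 1 + 1.82 × 0.32/0.29 = 3.008.
Sorption retards both mechanisms: v_R = v/R = 0.2686 m/day, D_R = D/R = 0.006782 m²/day.
v_R·t = 0.2686 × 1860 = 499.596 m; 2√(D_R t) = 7.103 m; argument = (492 − 499.596)/7.103 = -1.069.
C = C₀ × ½·erfc(-1.069) = 7.47 × 0.9347 = 6.98 mg/L.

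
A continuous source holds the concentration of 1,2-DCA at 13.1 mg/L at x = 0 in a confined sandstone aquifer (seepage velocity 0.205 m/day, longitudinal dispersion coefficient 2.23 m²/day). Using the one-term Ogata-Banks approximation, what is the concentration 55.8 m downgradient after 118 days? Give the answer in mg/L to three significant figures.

1.10 mg/L

For a continuous step input, C/C₀ ≈ ½·erfc((x−vt)/(2√(Dt))).
vt = 0.205 × 118 = 24.19 m and 2√(Dt) = 2√(2.23 × 118) = 32.44 m.
Argument (x−vt)/(2√(Dt)) = (55.8 − 24.19)/32.44 = 0.9744; ½·erfc(0.9744) = 0.08410.
C = 13.1 × 0.08410 = 1.10 mg/L.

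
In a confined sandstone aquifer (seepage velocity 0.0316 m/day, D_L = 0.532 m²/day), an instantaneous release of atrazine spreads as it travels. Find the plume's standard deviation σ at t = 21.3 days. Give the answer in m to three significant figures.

Dispersive spreading gives a Gaussian with σ² = 2Dt; advection only shifts the center.
σ = √(2 × 0.532 × 21.3) = 4.76 m.

4.76 m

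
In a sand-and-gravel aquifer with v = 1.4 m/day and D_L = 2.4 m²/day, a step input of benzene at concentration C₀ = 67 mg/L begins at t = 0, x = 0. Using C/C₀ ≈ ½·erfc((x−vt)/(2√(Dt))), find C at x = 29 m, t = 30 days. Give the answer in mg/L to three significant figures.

57.7 mg/L

For a continuous step input, C/C₀ ≈ ½·erfc((x−vt)/(2√(Dt))).
vt = 1.4 × 30 = 42 m and 2√(Dt) = 2√(2.4 × 30) = 16.97 m.
Argument (x−vt)/(2√(Dt)) = (29 − 42)/16.97 = -0.7661; ½·erfc(-0.7661) = 0.8607.
C = 67 × 0.8607 = 57.7 mg/L.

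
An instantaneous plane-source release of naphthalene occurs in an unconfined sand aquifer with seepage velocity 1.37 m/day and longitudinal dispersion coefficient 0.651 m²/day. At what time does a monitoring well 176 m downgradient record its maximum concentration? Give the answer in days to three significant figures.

128 days

For the 1D instantaneous-source solution, setting ∂C/∂t = 0 at fixed x gives v²t² + 2Dt − x² = 0, so t = (√(D² + v²x²) − D)/v².
√(D² + v²x²) = √(0.651² + 1.37² × 176²) = 241.1; v² = 1.8769.
t = (241.1 − 0.651)/1.8769 = 128 days (vs. the pure-advection estimate x/v = 128 d).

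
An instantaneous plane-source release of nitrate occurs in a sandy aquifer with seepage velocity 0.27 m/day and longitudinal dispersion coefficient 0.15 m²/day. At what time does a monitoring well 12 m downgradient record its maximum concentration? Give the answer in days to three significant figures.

42.4 days

For the 1D instantaneous-source solution, setting ∂C/∂t = 0 at fixed x gives v²t² + 2Dt − x² = 0, so t = (√(D² + v²x²) − D)/v².
√(D² + v²x²) = √(0.15² + 0.27² × 12²) = 3.243; v² = 0.0729.
t = (3.243 − 0.15)/0.0729 = 42.4 days (vs. the pure-advection estimate x/v = 44.4 d).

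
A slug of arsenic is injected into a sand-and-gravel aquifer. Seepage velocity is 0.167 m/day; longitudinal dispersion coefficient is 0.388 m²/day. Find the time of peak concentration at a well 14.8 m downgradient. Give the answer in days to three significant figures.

75.8 days

For the 1D instantaneous-source solution, setting ∂C/∂t = 0 at fixed x gives v²t² + 2Dt − x² = 0, so t = (√(D² + v²x²) − D)/v².
√(D² + v²x²) = √(0.388² + 0.167² × 14.8²) = 2.502; v² = 0.027889.
t = (2.502 − 0.388)/0.027889 = 75.8 days (vs. the pure-advection estimate x/v = 88.6 d).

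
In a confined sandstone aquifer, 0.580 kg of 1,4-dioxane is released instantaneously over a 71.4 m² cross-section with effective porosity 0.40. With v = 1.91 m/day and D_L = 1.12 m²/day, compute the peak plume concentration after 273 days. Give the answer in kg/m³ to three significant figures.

The peak of an instantaneous 1D plume sits at x = vt; there the Gaussian factor is 1 and C_max = M/(n_e·A·√(4πDt)), where n_e·A is the pore area the mass is dissolved in.
√(4πDt) = √(4π × 1.12 × 273) = 61.99 m, so C_max = 0.580/(0.40 × 71.4 × 61.99) = 0.000328 kg/m³.

0.000328 kg/m³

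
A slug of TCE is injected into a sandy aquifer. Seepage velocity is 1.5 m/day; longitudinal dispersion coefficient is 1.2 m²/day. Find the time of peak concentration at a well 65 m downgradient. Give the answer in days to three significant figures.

42.8 days

For the 1D instantaneous-source solution, setting ∂C/∂t = 0 at fixed x gives v²t² + 2Dt − x² = 0, so t = (√(D² + v²x²) − D)/v².
√(D² + v²x²) = √(1.2² + 1.5² × 65²) = 97.51; v² = 2.25.
t = (97.51 − 1.2)/2.25 = 42.8 days (vs. the pure-advection estimate x/v = 43.3 d).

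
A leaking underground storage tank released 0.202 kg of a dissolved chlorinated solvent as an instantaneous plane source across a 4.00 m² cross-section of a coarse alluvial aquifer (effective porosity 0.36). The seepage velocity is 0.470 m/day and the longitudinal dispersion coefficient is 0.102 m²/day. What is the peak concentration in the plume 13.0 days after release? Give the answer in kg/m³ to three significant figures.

0.0344 kg/m³

The peak of an instantaneous 1D plume sits at x = vt; there the Gaussian factor is 1 and C_max = M/(n_e·A·√(4πDt)), where n_e·A is the pore area the mass is dissolved in.
√(4πDt) = √(4π × 0.102 × 13.0) = 4.082 m, so C_max = 0.202/(0.36 × 4.00 × 4.082) = 0.0344 kg/m³.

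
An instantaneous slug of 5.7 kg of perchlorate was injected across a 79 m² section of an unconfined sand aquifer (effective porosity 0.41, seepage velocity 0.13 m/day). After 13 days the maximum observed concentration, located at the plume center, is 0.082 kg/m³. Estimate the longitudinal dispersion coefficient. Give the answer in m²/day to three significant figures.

0.0282 m²/day

At the plume center C_max = M/(n_e·A·√(4πDt)), so D = M²/(4πt·(n_e·A·C_max)²).
n_e·A·C_max = 0.41 × 79 × 0.082 = 2.656 kg/m.
D = 5.7²/(4π × 13 × 2.656²) = 0.0282 m²/day.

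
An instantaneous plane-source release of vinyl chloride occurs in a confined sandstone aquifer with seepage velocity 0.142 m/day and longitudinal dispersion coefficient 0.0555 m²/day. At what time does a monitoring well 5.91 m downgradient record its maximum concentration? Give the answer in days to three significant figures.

39.0 days

For the 1D instantaneous-source solution, setting ∂C/∂t = 0 at fixed x gives v²t² + 2Dt − x² = 0, so t = (√(D² + v²x²) − D)/v².
√(D² + v²x²) = √(0.0555² + 0.142² × 5.91²) = 0.8411; v² = 0.020164.
t = (0.8411 − 0.0555)/0.020164 = 39.0 days (vs. the pure-advection estimate x/v = 41.6 d).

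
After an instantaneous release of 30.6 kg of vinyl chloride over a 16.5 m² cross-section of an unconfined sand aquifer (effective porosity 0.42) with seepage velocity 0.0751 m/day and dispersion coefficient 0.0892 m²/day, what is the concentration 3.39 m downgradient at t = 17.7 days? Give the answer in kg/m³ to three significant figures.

For an instantaneous plane source, C(x,t) = M/(n_e·A·√(4πDt)) · exp(−(x−vt)²/(4Dt)), with n_e·A the pore (flow) area.
Plume center vt = 0.0751 × 17.7 = 1.32927 m, so the well at 3.39 m is 2.06073 m downgradient of the peak.
√(4πDt) = 4.454 m, giving peak height M/(n_e·A·√(4πDt)) = 30.6/(0.42 × 16.5 × 4.454) = 0.9914 kg/m³.
(x−vt)²/(4Dt) = (2.06073)²/(4 × 0.0892 × 17.7) = 0.6724; exp(−0.6724) = 0.5105.
C = 0.9914 × 0.5105 = 0.506 kg/m³.

0.506 kg/m³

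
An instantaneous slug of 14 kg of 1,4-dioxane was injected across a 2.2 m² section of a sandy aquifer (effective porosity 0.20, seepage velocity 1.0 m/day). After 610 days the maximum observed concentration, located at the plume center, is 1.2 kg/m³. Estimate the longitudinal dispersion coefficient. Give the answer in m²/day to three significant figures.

At the plume center C_max = M/(n_e·A·√(4πDt)), so D = M²/(4πt·(n_e·A·C_max)²).
n_e·A·C_max = 0.20 × 2.2 × 1.2 = 0.5280 kg/m.
D = 14²/(4π × 610 × 0.5280²) = 0.0917 m²/day.

0.0917 m²/day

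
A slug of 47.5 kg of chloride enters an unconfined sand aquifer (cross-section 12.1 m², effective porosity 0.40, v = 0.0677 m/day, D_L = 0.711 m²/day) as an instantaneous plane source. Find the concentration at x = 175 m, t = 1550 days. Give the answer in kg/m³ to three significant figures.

0.0274 kg/m³

For an instantaneous plane source, C(x,t) = M/(n_e·A·√(4πDt)) · exp(−(x−vt)²/(4Dt)), with n_e·A the pore (flow) area.
Plume center vt = 0.0677 × 1550 = 104.935 m, so the well at 175 m is 70.065 m downgradient of the peak.
√(4πDt) = 117.7 m, giving peak height M/(n_e·A·√(4πDt)) = 47.5/(0.40 × 12.1 × 117.7) = 0.08338 kg/m³.
(x−vt)²/(4Dt) = (70.065)²/(4 × 0.711 × 1550) = 1.114; exp(−1.114) = 0.3282.
C = 0.08338 × 0.3282 = 0.0274 kg/m³.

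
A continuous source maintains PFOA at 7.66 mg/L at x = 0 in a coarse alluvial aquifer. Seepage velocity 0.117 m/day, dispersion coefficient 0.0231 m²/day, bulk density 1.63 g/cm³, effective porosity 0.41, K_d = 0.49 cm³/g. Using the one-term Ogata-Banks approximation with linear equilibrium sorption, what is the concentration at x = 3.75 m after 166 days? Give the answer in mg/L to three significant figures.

7.36 mg/L

Retardation factor R = 1 + ρ_b·K_d/n = 1 + 1.63 × 0.49/0.41 = 2.948.
Sorption retards both mechanisms: v_R = v/R = 0.03969 m/day, D_R = D/R = 0.007836 m²/day.
v_R·t = 0.03969 × 166 = 6.58854 m; 2√(D_R t) = 2.281 m; argument = (3.75 − 6.58854)/2.281 = -1.244.
C = C₀ × ½·erfc(-1.244) = 7.66 × 0.9607 = 7.36 mg/L.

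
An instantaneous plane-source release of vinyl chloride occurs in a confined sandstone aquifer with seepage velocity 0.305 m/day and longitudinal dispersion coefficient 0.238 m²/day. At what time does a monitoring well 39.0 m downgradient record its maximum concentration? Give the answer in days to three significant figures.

125 days

For the 1D instantaneous-source solution, setting ∂C/∂t = 0 at fixed x gives v²t² + 2Dt − x² = 0, so t = (√(D² + v²x²) − D)/v².
√(D² + v²x²) = √(0.238² + 0.305² × 39.0²) = 11.90; v² = 0.093025.
t = (11.90 − 0.238)/0.093025 = 125 days (vs. the pure-advection estimate x/v = 128 d).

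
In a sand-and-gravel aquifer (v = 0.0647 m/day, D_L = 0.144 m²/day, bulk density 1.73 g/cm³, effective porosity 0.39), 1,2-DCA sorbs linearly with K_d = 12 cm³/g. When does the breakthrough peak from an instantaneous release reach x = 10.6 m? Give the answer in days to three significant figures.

Retardation factor R = 1 + ρ_b·K_d/n = 1 + 1.73 × 12/0.39 = 54.23.
Sorption retards both mechanisms: v_R = v/R = 0.001193 m/day, D_R = D/R = 0.002655 m²/day.
Peak time from v_R²t² + 2D_R t − x² = 0: t = (√(D_R² + v_R²x²) − D_R)/v_R².
√(D_R² + v_R²x²) = √(0.002655² + 0.001193² × 10.6²) = 0.01292; v_R² = 1.423e-06.
t = (0.01292 − 0.002655)/1.423e-06 = 7210 days.

7210 days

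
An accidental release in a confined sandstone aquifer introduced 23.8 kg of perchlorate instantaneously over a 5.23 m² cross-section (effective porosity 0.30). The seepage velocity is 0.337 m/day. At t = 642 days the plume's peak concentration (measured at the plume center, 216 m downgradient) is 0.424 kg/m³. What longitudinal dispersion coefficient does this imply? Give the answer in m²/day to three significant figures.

0.159 m²/day

At the plume center C_max = M/(n_e·A·√(4πDt)), so D = M²/(4πt·(n_e·A·C_max)²).
n_e·A·C_max = 0.30 × 5.23 × 0.424 = 0.6653 kg/m.
D = 23.8²/(4π × 642 × 0.6653²) = 0.159 m²/day.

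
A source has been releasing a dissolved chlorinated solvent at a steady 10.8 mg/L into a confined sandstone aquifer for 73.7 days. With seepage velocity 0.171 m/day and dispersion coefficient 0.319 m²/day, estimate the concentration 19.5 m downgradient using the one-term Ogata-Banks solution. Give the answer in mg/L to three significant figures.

1.70 mg/L

For a continuous step input, C/C₀ ≈ ½·erfc((x−vt)/(2√(Dt))).
vt = 0.171 × 73.7 = 12.6027 m and 2√(Dt) = 2√(0.319 × 73.7) = 9.697 m.
Argument (x−vt)/(2√(Dt)) = (19.5 − 12.6027)/9.697 = 0.7113; ½·erfc(0.7113) = 0.1572.
C = 10.8 × 0.1572 = 1.70 mg/L.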